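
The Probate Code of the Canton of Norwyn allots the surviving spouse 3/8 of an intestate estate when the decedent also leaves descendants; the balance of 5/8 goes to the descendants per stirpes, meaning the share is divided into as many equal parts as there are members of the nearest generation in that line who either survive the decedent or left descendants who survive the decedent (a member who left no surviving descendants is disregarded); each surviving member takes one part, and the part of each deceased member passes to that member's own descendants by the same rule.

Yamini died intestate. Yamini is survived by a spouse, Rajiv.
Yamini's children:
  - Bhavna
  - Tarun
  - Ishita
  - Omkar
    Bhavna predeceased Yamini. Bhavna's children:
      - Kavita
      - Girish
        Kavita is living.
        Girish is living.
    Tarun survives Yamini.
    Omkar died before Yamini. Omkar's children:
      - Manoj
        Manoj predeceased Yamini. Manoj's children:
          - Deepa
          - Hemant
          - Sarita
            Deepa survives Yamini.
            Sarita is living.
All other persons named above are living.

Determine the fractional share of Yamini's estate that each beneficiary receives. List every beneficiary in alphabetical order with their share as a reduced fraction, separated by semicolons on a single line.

Rajiv, as surviving spouse, takes 3/8.
The remaining 5/8 passes to Yamini's descendants per stirpes.
The 5/8 is divided into 4 equal shares of 5/32 among Bhavna, Tarun, Ishita, Omkar.
Bhavna predeceased; the 5/32 allotted to Bhavna's branch passes to Bhavna's issue by representation.
The 5/32 is divided into 2 equal shares of 5/64 among Kavita, Girish.
Kavita is living and takes 5/64.
Girish is living and takes 5/64.
Tarun is living and takes 5/32.
Ishita is living and takes 5/32.
Omkar predeceased; the 5/32 allotted to Omkar's branch passes to Omkar's issue by representation.
Manoj's line is the sole branch at this level, so the full 5/32 passes to Manoj's issue by representation.
The 5/32 is divided into 3 equal shares of 5/96 among Deepa, Hemant, Sarita.
Deepa is living and takes 5/96.
Hemant is living and takes 5/96.
Sarita is living and takes 5/96.

Deepa 5/96; Girish 5/64; Hemant 5/96; Ishita 5/32; Kavita 5/64; Rajiv 3/8; Sarita 5/96; Tarun 5/32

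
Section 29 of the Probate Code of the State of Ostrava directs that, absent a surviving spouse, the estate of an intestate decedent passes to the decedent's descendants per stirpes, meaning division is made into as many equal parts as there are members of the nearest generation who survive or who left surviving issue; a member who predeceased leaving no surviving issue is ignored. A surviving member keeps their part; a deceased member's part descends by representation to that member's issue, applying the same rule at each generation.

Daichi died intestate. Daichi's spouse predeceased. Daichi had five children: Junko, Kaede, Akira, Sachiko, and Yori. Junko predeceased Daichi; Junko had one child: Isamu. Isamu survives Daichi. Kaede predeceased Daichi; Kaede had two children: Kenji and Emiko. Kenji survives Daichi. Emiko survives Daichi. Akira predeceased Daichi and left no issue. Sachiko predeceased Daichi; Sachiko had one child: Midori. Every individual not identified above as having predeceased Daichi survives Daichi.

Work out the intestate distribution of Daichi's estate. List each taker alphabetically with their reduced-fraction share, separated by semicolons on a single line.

Emiko 1/8; Isamu 1/4; Kenji 1/8; Midori 1/4; Yori 1/4

There is no surviving spouse, so the entire estate passes to Daichi's descendants per stirpes.
Akira left no surviving issue, so that branch lapses and is disregarded.
The estate is divided into 4 equal shares of 1/4 among Junko, Kaede, Sachiko, Yori.
Junko predeceased; the 1/4 allotted to Junko's branch passes to Junko's issue by representation.
Isamu is the sole taker at this level and receives the full 1/4.
Kaede predeceased; the 1/4 allotted to Kaede's branch passes to Kaede's issue by representation.
The 1/4 is divided into 2 equal shares of 1/8 among Kenji, Emiko.
Kenji is living and takes 1/8.
Emiko is living and takes 1/8.
Sachiko predeceased; the 1/4 allotted to Sachiko's branch passes to Sachiko's issue by representation.
Midori is the sole taker at this level and receives the full 1/4.
Yori is living and takes 1/4.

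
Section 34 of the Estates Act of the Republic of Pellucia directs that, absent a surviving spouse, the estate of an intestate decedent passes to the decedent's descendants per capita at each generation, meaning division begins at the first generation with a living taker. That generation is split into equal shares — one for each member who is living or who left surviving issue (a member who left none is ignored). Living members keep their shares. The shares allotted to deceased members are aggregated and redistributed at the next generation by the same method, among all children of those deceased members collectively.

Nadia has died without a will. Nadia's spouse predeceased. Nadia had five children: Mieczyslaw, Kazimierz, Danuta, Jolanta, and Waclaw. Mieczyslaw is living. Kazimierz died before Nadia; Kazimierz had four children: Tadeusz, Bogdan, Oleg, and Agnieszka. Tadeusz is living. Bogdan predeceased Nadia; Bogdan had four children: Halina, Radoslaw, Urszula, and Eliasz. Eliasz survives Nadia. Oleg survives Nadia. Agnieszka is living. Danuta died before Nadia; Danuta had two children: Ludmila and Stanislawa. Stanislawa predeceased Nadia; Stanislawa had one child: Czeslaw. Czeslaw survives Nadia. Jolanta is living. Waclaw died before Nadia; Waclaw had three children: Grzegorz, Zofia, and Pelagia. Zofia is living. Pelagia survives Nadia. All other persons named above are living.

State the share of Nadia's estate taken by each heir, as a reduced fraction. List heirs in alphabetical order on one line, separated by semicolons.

There is no surviving spouse, so the entire estate passes to Nadia's descendants per capita at each generation.
At generation 1 (Mieczyslaw, Kazimierz, Danuta, Jolanta, Waclaw) there are 5 shares of (1)/5 = 1/5 each.
Living: Mieczyslaw and Jolanta — each takes 1/5.
Deceased: Kazimierz, Danuta, and Waclaw. Their combined 3/5 is pooled and carried to generation 2.
At generation 2 (Tadeusz, Bogdan, Oleg, Agnieszka, Ludmila, Stanislawa, Grzegorz, Zofia, Pelagia) there are 9 shares of (3/5)/9 = 1/15 each.
Living: Tadeusz, Oleg, Agnieszka, Ludmila, Grzegorz, Zofia, and Pelagia — each takes 1/15.
Deceased: Bogdan and Stanislawa. Their combined 2/15 is pooled and carried to generation 3.
At generation 3 (Halina, Radoslaw, Urszula, Eliasz, Czeslaw) there are 5 shares of (2/15)/5 = 2/75 each.
Living: Halina, Radoslaw, Urszula, Eliasz, and Czeslaw — each takes 2/75.

Agnieszka 1/15; Czeslaw 2/75; Eliasz 2/75; Grzegorz 1/15; Halina 2/75; Jolanta 1/5; Ludmila 1/15; Mieczyslaw 1/5; Oleg 1/15; Pelagia 1/15; Radoslaw 2/75; Tadeusz 1/15; Urszula 2/75; Zofia 1/15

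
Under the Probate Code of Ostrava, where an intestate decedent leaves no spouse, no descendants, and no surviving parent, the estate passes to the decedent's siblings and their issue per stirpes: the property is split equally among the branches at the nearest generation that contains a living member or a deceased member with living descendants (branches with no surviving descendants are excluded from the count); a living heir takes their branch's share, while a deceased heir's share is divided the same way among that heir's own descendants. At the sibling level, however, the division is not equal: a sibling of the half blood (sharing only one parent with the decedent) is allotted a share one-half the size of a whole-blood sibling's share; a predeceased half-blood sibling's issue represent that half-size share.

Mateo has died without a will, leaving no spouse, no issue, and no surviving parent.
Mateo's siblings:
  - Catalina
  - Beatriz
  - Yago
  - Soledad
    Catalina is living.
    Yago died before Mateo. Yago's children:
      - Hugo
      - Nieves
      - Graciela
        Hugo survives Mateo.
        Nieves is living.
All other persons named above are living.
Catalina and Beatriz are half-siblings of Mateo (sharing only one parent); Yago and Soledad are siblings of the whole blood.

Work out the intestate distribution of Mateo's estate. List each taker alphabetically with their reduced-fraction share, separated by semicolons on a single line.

No spouse, descendants, or parent survives, so the estate passes to Mateo's siblings per stirpes.
Half-blood siblings count for one-half the weight of whole-blood siblings at the initial division.
Dividing 1 in proportion to weights (total weight 3): Catalina (weight 1/2) → 1/6; Beatriz (weight 1/2) → 1/6; Yago (weight 1) → 1/3; Soledad (weight 1) → 1/3.
Catalina is living and takes 1/6.
Beatriz is living and takes 1/6.
Yago predeceased; the 1/3 allotted to Yago's branch passes to Yago's issue by representation.
The 1/3 is divided into 3 equal shares of 1/9 among Hugo, Nieves, Graciela.
Hugo is living and takes 1/9.
Nieves is living and takes 1/9.
Graciela is living and takes 1/9.
Soledad is living and takes 1/3.

Beatriz 1/6; Catalina 1/6; Graciela 1/9; Hugo 1/9; Nieves 1/9; Soledad 1/3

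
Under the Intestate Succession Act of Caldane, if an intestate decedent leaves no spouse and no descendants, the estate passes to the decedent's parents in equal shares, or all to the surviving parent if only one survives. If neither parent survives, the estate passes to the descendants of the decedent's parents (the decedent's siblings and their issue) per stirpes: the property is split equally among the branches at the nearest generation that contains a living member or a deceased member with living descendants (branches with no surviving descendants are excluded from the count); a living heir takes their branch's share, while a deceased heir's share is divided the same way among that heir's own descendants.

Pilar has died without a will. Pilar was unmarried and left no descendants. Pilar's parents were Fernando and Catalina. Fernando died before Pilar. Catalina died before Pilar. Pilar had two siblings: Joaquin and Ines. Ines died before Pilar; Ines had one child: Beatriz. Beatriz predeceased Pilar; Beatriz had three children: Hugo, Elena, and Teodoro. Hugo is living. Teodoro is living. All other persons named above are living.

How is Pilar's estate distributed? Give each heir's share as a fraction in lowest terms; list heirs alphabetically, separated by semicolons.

Neither parent survives and there are no descendants, so the estate passes to Pilar's siblings and their issue per stirpes.
The estate is divided into 2 equal shares of 1/2 among Joaquin, Ines.
Joaquin is living and takes 1/2.
Ines predeceased; the 1/2 allotted to Ines's branch passes to Ines's issue by representation.
Beatriz's line is the sole branch at this level, so the full 1/2 passes to Beatriz's issue by representation.
The 1/2 is divided into 3 equal shares of 1/6 among Hugo, Elena, Teodoro.
Hugo is living and takes 1/6.
Elena is living and takes 1/6.
Teodoro is living and takes 1/6.

Elena 1/6; Hugo 1/6; Joaquin 1/2; Teodoro 1/6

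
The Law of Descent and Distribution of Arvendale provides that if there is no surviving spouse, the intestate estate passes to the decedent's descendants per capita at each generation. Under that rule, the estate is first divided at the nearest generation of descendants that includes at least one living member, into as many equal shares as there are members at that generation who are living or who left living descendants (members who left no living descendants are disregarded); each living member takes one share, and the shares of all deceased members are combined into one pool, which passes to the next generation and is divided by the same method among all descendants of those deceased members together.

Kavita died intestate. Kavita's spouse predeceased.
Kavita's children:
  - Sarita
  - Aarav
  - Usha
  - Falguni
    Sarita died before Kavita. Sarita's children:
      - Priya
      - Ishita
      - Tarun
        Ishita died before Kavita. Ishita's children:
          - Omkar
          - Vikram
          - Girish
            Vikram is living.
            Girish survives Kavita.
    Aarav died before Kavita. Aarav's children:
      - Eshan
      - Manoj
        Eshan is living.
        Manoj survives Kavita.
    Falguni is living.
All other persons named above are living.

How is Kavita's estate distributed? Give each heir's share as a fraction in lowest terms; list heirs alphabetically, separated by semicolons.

There is no surviving spouse, so the entire estate passes to Kavita's descendants per capita at each generation.
At generation 1 (Sarita, Aarav, Usha, Falguni) there are 4 shares of (1)/4 = 1/4 each.
Living: Usha and Falguni — each takes 1/4.
Deceased: Sarita and Aarav. Their combined 1/2 is pooled and carried to generation 2.
At generation 2 (Priya, Ishita, Tarun, Eshan, Manoj) there are 5 shares of (1/2)/5 = 1/10 each.
Living: Priya, Tarun, Eshan, and Manoj — each takes 1/10.
Deceased: Ishita. That 1/10 share is carried to generation 3.
At generation 3 (Omkar, Vikram, Girish) there are 3 shares of (1/10)/3 = 1/30 each.
Living: Omkar, Vikram, and Girish — each takes 1/30.

Eshan 1/10; Falguni 1/4; Girish 1/30; Manoj 1/10; Omkar 1/30; Priya 1/10; Tarun 1/10; Usha 1/4; Vikram 1/30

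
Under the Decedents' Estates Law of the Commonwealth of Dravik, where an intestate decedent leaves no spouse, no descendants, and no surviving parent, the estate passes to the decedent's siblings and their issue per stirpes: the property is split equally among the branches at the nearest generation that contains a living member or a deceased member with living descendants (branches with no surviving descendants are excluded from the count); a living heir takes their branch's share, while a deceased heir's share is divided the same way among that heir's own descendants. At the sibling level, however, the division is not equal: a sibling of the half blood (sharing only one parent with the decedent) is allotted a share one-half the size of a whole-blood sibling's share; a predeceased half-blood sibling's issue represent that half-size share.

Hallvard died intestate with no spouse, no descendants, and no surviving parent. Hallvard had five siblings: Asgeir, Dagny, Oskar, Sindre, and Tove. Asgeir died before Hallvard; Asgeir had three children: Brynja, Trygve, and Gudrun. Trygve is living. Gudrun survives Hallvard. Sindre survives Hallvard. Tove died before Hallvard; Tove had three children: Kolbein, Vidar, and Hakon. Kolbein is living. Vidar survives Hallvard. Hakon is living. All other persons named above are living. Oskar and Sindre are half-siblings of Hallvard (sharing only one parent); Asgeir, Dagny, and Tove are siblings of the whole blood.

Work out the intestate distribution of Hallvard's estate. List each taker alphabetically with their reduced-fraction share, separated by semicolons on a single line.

No spouse, descendants, or parent survives, so the estate passes to Hallvard's siblings per stirpes.
Half-blood siblings count for one-half the weight of whole-blood siblings at the initial division.
Dividing 1 in proportion to weights (total weight 4): Asgeir (weight 1) → 1/4; Dagny (weight 1) → 1/4; Oskar (weight 1/2) → 1/8; Sindre (weight 1/2) → 1/8; Tove (weight 1) → 1/4.
Asgeir predeceased; the 1/4 allotted to Asgeir's branch passes to Asgeir's issue by representation.
The 1/4 is divided into 3 equal shares of 1/12 among Brynja, Trygve, Gudrun.
Brynja is living and takes 1/12.
Trygve is living and takes 1/12.
Gudrun is living and takes 1/12.
Dagny is living and takes 1/4.
Oskar is living and takes 1/8.
Sindre is living and takes 1/8.
Tove predeceased; the 1/4 allotted to Tove's branch passes to Tove's issue by representation.
The 1/4 is divided into 3 equal shares of 1/12 among Kolbein, Vidar, Hakon.
Kolbein is living and takes 1/12.
Vidar is living and takes 1/12.
Hakon is living and takes 1/12.

Brynja 1/12; Dagny 1/4; Gudrun 1/12; Hakon 1/12; Kolbein 1/12; Oskar 1/8; Sindre 1/8; Trygve 1/12; Vidar 1/12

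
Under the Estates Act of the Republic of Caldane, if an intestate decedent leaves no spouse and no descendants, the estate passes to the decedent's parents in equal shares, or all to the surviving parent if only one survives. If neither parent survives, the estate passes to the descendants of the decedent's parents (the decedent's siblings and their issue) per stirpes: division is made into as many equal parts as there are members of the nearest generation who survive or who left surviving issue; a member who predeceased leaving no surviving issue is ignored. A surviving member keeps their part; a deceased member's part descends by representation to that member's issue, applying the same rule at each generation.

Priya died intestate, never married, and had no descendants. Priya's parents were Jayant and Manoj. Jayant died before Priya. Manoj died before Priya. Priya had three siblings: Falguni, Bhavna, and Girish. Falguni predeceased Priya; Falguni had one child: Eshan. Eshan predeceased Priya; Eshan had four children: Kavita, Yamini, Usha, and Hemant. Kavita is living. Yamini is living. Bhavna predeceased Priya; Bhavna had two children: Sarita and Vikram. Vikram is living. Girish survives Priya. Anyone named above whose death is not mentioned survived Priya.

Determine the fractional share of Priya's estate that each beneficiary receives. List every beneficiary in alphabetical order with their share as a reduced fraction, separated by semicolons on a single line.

Neither parent survives and there are no descendants, so the estate passes to Priya's siblings and their issue per stirpes.
The estate is divided into 3 equal shares of 1/3 among Falguni, Bhavna, Girish.
Falguni predeceased; the 1/3 allotted to Falguni's branch passes to Falguni's issue by representation.
Eshan's line is the sole branch at this level, so the full 1/3 passes to Eshan's issue by representation.
The 1/3 is divided into 4 equal shares of 1/12 among Kavita, Yamini, Usha, Hemant.
Kavita is living and takes 1/12.
Yamini is living and takes 1/12.
Usha is living and takes 1/12.
Hemant is living and takes 1/12.
Bhavna predeceased; the 1/3 allotted to Bhavna's branch passes to Bhavna's issue by representation.
The 1/3 is divided into 2 equal shares of 1/6 among Sarita, Vikram.
Sarita is living and takes 1/6.
Vikram is living and takes 1/6.
Girish is living and takes 1/3.

Girish 1/3; Hemant 1/12; Kavita 1/12; Sarita 1/6; Usha 1/12; Vikram 1/6; Yamini 1/12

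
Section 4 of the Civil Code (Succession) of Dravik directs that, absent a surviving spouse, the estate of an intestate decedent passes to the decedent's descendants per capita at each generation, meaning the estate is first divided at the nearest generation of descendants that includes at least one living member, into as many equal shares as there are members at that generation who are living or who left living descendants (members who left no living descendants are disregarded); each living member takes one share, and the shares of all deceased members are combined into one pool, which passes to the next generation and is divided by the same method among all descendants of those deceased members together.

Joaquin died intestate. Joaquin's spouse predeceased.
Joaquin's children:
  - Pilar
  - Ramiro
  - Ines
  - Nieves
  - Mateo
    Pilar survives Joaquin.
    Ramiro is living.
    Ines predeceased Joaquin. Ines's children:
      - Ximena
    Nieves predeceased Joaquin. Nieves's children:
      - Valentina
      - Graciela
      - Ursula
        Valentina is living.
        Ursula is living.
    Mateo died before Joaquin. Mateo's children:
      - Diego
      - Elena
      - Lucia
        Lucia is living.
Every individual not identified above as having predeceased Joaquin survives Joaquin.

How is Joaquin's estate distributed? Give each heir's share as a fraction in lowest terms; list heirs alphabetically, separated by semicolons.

Diego 3/35; Elena 3/35; Graciela 3/35; Lucia 3/35; Pilar 1/5; Ramiro 1/5; Ursula 3/35; Valentina 3/35; Ximena 3/35

There is no surviving spouse, so the entire estate passes to Joaquin's descendants per capita at each generation.
At generation 1 (Pilar, Ramiro, Ines, Nieves, Mateo) there are 5 shares of (1)/5 = 1/5 each.
Living: Pilar and Ramiro — each takes 1/5.
Deceased: Ines, Nieves, and Mateo. Their combined 3/5 is pooled and carried to generation 2.
At generation 2 (Ximena, Valentina, Graciela, Ursula, Diego, Elena, Lucia) there are 7 shares of (3/5)/7 = 3/35 each.
Living: Ximena, Valentina, Graciela, Ursula, Diego, Elena, and Lucia — each takes 3/35.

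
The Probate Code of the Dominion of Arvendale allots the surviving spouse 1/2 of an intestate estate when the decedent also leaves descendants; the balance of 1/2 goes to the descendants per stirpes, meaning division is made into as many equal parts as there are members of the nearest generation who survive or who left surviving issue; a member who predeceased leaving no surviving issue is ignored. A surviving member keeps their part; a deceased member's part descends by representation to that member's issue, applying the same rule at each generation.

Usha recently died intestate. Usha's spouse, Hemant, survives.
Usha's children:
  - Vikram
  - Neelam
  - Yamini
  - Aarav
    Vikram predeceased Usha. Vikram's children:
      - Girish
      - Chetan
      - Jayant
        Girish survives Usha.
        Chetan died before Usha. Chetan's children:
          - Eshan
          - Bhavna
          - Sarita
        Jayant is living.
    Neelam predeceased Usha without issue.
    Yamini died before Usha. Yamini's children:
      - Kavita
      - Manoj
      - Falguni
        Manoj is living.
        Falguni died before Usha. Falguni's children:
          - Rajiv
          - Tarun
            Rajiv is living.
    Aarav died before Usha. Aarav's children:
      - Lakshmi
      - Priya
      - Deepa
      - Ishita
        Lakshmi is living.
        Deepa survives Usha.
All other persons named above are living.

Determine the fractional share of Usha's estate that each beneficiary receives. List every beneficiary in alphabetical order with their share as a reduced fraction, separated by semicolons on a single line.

Hemant, as surviving spouse, takes 1/2.
The remaining 1/2 passes to Usha's descendants per stirpes.
Neelam left no surviving issue, so that branch lapses and is disregarded.
The 1/2 is divided into 3 equal shares of 1/6 among Vikram, Yamini, Aarav.
Vikram predeceased; the 1/6 allotted to Vikram's branch passes to Vikram's issue by representation.
The 1/6 is divided into 3 equal shares of 1/18 among Girish, Chetan, Jayant.
Girish is living and takes 1/18.
Chetan predeceased; the 1/18 allotted to Chetan's branch passes to Chetan's issue by representation.
The 1/18 is divided into 3 equal shares of 1/54 among Eshan, Bhavna, Sarita.
Eshan is living and takes 1/54.
Bhavna is living and takes 1/54.
Sarita is living and takes 1/54.
Jayant is living and takes 1/18.
Yamini predeceased; the 1/6 allotted to Yamini's branch passes to Yamini's issue by representation.
The 1/6 is divided into 3 equal shares of 1/18 among Kavita, Manoj, Falguni.
Kavita is living and takes 1/18.
Manoj is living and takes 1/18.
Falguni predeceased; the 1/18 allotted to Falguni's branch passes to Falguni's issue by representation.
The 1/18 is divided into 2 equal shares of 1/36 among Rajiv, Tarun.
Rajiv is living and takes 1/36.
Tarun is living and takes 1/36.
Aarav predeceased; the 1/6 allotted to Aarav's branch passes to Aarav's issue by representation.
The 1/6 is divided into 4 equal shares of 1/24 among Lakshmi, Priya, Deepa, Ishita.
Lakshmi is living and takes 1/24.
Priya is living and takes 1/24.
Deepa is living and takes 1/24.
Ishita is living and takes 1/24.

Bhavna 1/54; Deepa 1/24; Eshan 1/54; Girish 1/18; Hemant 1/2; Ishita 1/24; Jayant 1/18; Kavita 1/18; Lakshmi 1/24; Manoj 1/18; Priya 1/24; Rajiv 1/36; Sarita 1/54; Tarun 1/36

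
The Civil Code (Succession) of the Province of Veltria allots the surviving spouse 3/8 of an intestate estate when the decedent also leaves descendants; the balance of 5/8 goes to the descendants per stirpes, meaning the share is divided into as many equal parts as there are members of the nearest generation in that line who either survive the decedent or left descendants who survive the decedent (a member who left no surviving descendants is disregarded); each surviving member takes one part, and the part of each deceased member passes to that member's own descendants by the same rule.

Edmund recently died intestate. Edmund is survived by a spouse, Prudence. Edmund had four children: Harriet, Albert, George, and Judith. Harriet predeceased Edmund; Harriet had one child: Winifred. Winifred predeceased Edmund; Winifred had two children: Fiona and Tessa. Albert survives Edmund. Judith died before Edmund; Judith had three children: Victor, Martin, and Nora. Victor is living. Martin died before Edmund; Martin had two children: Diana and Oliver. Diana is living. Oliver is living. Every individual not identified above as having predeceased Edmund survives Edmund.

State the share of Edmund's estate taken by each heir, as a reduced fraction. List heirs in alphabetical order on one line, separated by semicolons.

Albert 5/32; Diana 5/192; Fiona 5/64; George 5/32; Nora 5/96; Oliver 5/192; Prudence 3/8; Tessa 5/64; Victor 5/96

Prudence, as surviving spouse, takes 3/8.
The remaining 5/8 passes to Edmund's descendants per stirpes.
The 5/8 is divided into 4 equal shares of 5/32 among Harriet, Albert, George, Judith.
Harriet predeceased; the 5/32 allotted to Harriet's branch passes to Harriet's issue by representation.
Winifred's line is the sole branch at this level, so the full 5/32 passes to Winifred's issue by representation.
The 5/32 is divided into 2 equal shares of 5/64 among Fiona, Tessa.
Fiona is living and takes 5/64.
Tessa is living and takes 5/64.
Albert is living and takes 5/32.
George is living and takes 5/32.
Judith predeceased; the 5/32 allotted to Judith's branch passes to Judith's issue by representation.
The 5/32 is divided into 3 equal shares of 5/96 among Victor, Martin, Nora.
Victor is living and takes 5/96.
Martin predeceased; the 5/96 allotted to Martin's branch passes to Martin's issue by representation.
The 5/96 is divided into 2 equal shares of 5/192 among Diana, Oliver.
Diana is living and takes 5/192.
Oliver is living and takes 5/192.
Nora is living and takes 5/96.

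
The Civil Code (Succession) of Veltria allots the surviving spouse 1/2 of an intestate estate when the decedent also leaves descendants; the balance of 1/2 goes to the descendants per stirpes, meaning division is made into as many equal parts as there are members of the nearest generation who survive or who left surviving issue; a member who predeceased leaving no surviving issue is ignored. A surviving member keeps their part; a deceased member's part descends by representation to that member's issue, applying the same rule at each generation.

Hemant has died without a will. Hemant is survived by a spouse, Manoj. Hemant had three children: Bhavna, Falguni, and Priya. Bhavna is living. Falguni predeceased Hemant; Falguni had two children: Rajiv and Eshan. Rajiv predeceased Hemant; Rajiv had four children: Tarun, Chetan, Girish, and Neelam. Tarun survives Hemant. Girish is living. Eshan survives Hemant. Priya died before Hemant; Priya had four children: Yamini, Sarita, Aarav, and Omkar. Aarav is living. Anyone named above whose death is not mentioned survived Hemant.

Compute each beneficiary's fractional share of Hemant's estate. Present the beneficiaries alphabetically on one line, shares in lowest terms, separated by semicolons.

Aarav 1/24; Bhavna 1/6; Chetan 1/48; Eshan 1/12; Girish 1/48; Manoj 1/2; Neelam 1/48; Omkar 1/24; Sarita 1/24; Tarun 1/48; Yamini 1/24

Manoj, as surviving spouse, takes 1/2.
The remaining 1/2 passes to Hemant's descendants per stirpes.
The 1/2 is divided into 3 equal shares of 1/6 among Bhavna, Falguni, Priya.
Bhavna is living and takes 1/6.
Falguni predeceased; the 1/6 allotted to Falguni's branch passes to Falguni's issue by representation.
The 1/6 is divided into 2 equal shares of 1/12 among Rajiv, Eshan.
Rajiv predeceased; the 1/12 allotted to Rajiv's branch passes to Rajiv's issue by representation.
The 1/12 is divided into 4 equal shares of 1/48 among Tarun, Chetan, Girish, Neelam.
Tarun is living and takes 1/48.
Chetan is living and takes 1/48.
Girish is living and takes 1/48.
Neelam is living and takes 1/48.
Eshan is living and takes 1/12.
Priya predeceased; the 1/6 allotted to Priya's branch passes to Priya's issue by representation.
The 1/6 is divided into 4 equal shares of 1/24 among Yamini, Sarita, Aarav, Omkar.
Yamini is living and takes 1/24.
Sarita is living and takes 1/24.
Aarav is living and takes 1/24.
Omkar is living and takes 1/24.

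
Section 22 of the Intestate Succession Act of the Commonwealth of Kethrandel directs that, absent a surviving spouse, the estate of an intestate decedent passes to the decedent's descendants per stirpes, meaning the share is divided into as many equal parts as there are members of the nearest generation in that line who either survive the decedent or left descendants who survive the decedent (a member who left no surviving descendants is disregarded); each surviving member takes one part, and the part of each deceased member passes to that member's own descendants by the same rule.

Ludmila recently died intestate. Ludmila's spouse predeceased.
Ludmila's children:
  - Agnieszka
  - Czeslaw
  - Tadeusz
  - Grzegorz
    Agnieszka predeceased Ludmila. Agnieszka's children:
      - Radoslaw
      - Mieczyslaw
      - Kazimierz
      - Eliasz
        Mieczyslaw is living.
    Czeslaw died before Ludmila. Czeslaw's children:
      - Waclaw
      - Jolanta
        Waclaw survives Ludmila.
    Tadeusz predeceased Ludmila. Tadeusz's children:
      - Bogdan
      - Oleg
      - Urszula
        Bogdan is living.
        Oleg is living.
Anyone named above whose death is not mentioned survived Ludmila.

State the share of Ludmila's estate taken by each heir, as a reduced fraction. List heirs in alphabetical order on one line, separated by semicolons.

There is no surviving spouse, so the entire estate passes to Ludmila's descendants per stirpes.
The estate is divided into 4 equal shares of 1/4 among Agnieszka, Czeslaw, Tadeusz, Grzegorz.
Agnieszka predeceased; the 1/4 allotted to Agnieszka's branch passes to Agnieszka's issue by representation.
The 1/4 is divided into 4 equal shares of 1/16 among Radoslaw, Mieczyslaw, Kazimierz, Eliasz.
Radoslaw is living and takes 1/16.
Mieczyslaw is living and takes 1/16.
Kazimierz is living and takes 1/16.
Eliasz is living and takes 1/16.
Czeslaw predeceased; the 1/4 allotted to Czeslaw's branch passes to Czeslaw's issue by representation.
The 1/4 is divided into 2 equal shares of 1/8 among Waclaw, Jolanta.
Waclaw is living and takes 1/8.
Jolanta is living and takes 1/8.
Tadeusz predeceased; the 1/4 allotted to Tadeusz's branch passes to Tadeusz's issue by representation.
The 1/4 is divided into 3 equal shares of 1/12 among Bogdan, Oleg, Urszula.
Bogdan is living and takes 1/12.
Oleg is living and takes 1/12.
Urszula is living and takes 1/12.
Grzegorz is living and takes 1/4.

Bogdan 1/12; Eliasz 1/16; Grzegorz 1/4; Jolanta 1/8; Kazimierz 1/16; Mieczyslaw 1/16; Oleg 1/12; Radoslaw 1/16; Urszula 1/12; Waclaw 1/8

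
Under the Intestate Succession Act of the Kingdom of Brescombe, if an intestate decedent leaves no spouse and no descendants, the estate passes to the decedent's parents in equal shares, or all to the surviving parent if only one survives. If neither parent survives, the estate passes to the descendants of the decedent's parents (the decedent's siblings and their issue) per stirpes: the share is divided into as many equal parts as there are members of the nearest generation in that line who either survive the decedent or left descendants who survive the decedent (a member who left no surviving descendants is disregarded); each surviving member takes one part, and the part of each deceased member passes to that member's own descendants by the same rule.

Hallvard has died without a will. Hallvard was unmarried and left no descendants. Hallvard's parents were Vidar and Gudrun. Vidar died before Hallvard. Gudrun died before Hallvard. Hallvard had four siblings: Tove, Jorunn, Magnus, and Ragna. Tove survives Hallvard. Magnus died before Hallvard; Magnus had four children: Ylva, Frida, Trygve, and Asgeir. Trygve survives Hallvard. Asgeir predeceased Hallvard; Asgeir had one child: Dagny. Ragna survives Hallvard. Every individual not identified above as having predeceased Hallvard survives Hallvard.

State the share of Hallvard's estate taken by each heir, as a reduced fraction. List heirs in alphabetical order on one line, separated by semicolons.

Dagny 1/16; Frida 1/16; Jorunn 1/4; Ragna 1/4; Tove 1/4; Trygve 1/16; Ylva 1/16

Neither parent survives and there are no descendants, so the estate passes to Hallvard's siblings and their issue per stirpes.
The estate is divided into 4 equal shares of 1/4 among Tove, Jorunn, Magnus, Ragna.
Tove is living and takes 1/4.
Jorunn is living and takes 1/4.
Magnus predeceased; the 1/4 allotted to Magnus's branch passes to Magnus's issue by representation.
The 1/4 is divided into 4 equal shares of 1/16 among Ylva, Frida, Trygve, Asgeir.
Ylva is living and takes 1/16.
Frida is living and takes 1/16.
Trygve is living and takes 1/16.
Asgeir predeceased; the 1/16 allotted to Asgeir's branch passes to Asgeir's issue by representation.
Dagny is the sole taker at this level and receives the full 1/16.
Ragna is living and takes 1/4.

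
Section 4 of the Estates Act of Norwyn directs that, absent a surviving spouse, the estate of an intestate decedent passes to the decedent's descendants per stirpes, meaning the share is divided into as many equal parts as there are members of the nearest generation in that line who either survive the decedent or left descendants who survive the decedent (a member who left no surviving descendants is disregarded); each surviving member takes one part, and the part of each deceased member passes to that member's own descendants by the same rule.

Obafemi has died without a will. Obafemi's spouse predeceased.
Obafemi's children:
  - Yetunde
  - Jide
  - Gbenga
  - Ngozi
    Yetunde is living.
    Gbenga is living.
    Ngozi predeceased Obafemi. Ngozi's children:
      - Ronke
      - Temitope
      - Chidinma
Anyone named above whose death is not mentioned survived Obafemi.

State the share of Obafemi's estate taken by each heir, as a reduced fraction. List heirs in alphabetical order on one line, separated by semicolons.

Chidinma 1/12; Gbenga 1/4; Jide 1/4; Ronke 1/12; Temitope 1/12; Yetunde 1/4

There is no surviving spouse, so the entire estate passes to Obafemi's descendants per stirpes.
The estate is divided into 4 equal shares of 1/4 among Yetunde, Jide, Gbenga, Ngozi.
Yetunde is living and takes 1/4.
Jide is living and takes 1/4.
Gbenga is living and takes 1/4.
Ngozi predeceased; the 1/4 allotted to Ngozi's branch passes to Ngozi's issue by representation.
The 1/4 is divided into 3 equal shares of 1/12 among Ronke, Temitope, Chidinma.
Ronke is living and takes 1/12.
Temitope is living and takes 1/12.
Chidinma is living and takes 1/12.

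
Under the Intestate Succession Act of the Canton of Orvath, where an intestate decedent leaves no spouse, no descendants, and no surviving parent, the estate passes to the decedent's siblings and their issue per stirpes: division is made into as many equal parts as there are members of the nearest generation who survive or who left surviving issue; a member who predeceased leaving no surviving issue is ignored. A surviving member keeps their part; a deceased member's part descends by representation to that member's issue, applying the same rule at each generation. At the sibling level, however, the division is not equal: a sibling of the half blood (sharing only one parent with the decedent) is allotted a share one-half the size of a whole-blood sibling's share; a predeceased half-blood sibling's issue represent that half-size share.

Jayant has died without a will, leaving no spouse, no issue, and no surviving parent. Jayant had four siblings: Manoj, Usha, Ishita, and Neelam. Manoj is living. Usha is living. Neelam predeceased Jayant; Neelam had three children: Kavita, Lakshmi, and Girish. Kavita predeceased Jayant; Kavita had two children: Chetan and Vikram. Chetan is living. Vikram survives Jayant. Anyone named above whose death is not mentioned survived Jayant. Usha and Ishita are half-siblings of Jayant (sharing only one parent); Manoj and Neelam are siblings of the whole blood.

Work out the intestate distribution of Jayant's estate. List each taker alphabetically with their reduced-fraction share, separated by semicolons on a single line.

Chetan 1/18; Girish 1/9; Ishita 1/6; Lakshmi 1/9; Manoj 1/3; Usha 1/6; Vikram 1/18

No spouse, descendants, or parent survives, so the estate passes to Jayant's siblings per stirpes.
Half-blood siblings count for one-half the weight of whole-blood siblings at the initial division.
Dividing 1 in proportion to weights (total weight 3): Manoj (weight 1) → 1/3; Usha (weight 1/2) → 1/6; Ishita (weight 1/2) → 1/6; Neelam (weight 1) → 1/3.
Manoj is living and takes 1/3.
Usha is living and takes 1/6.
Ishita is living and takes 1/6.
Neelam predeceased; the 1/3 allotted to Neelam's branch passes to Neelam's issue by representation.
The 1/3 is divided into 3 equal shares of 1/9 among Kavita, Lakshmi, Girish.
Kavita predeceased; the 1/9 allotted to Kavita's branch passes to Kavita's issue by representation.
The 1/9 is divided into 2 equal shares of 1/18 among Chetan, Vikram.
Chetan is living and takes 1/18.
Vikram is living and takes 1/18.
Lakshmi is living and takes 1/9.
Girish is living and takes 1/9.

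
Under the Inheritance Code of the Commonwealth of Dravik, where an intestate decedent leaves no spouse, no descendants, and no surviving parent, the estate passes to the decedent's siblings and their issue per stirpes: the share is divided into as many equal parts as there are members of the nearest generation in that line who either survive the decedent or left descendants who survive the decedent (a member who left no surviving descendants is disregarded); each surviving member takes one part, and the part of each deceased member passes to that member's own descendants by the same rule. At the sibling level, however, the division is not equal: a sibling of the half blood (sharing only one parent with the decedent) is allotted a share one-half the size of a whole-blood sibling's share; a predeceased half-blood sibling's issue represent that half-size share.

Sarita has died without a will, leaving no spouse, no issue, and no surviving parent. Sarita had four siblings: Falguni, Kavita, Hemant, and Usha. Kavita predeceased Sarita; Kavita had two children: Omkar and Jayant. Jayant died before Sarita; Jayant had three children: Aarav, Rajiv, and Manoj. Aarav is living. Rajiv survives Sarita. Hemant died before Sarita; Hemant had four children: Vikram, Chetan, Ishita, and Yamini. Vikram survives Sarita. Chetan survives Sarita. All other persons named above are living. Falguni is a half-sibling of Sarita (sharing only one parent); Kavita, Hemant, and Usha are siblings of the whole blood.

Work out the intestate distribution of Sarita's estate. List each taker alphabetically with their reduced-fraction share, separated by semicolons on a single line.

No spouse, descendants, or parent survives, so the estate passes to Sarita's siblings per stirpes.
Half-blood siblings count for one-half the weight of whole-blood siblings at the initial division.
Dividing 1 in proportion to weights (total weight 7/2): Falguni (weight 1/2) → 1/7; Kavita (weight 1) → 2/7; Hemant (weight 1) → 2/7; Usha (weight 1) → 2/7.
Falguni is living and takes 1/7.
Kavita predeceased; the 2/7 allotted to Kavita's branch passes to Kavita's issue by representation.
The 2/7 is divided into 2 equal shares of 1/7 among Omkar, Jayant.
Omkar is living and takes 1/7.
Jayant predeceased; the 1/7 allotted to Jayant's branch passes to Jayant's issue by representation.
The 1/7 is divided into 3 equal shares of 1/21 among Aarav, Rajiv, Manoj.
Aarav is living and takes 1/21.
Rajiv is living and takes 1/21.
Manoj is living and takes 1/21.
Hemant predeceased; the 2/7 allotted to Hemant's branch passes to Hemant's issue by representation.
The 2/7 is divided into 4 equal shares of 1/14 among Vikram, Chetan, Ishita, Yamini.
Vikram is living and takes 1/14.
Chetan is living and takes 1/14.
Ishita is living and takes 1/14.
Yamini is living and takes 1/14.
Usha is living and takes 2/7.

Aarav 1/21; Chetan 1/14; Falguni 1/7; Ishita 1/14; Manoj 1/21; Omkar 1/7; Rajiv 1/21; Usha 2/7; Vikram 1/14; Yamini 1/14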